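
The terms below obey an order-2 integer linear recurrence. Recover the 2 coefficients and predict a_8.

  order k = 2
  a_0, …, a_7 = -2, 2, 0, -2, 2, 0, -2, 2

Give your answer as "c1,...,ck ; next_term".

-1,-1 ; 0

  a_2 = -1·2 + -1·-2 = 0
  a_3 = -1·0 + -1·2 = -2
  a_4 = -1·-2 + -1·0 = 2
  a_5 = -1·2 + -1·-2 = 0
  a_6 = -1·0 + -1·2 = -2
  a_7 = -1·-2 + -1·0 = 2
  a_8 = -1·2 + -1·-2 = 0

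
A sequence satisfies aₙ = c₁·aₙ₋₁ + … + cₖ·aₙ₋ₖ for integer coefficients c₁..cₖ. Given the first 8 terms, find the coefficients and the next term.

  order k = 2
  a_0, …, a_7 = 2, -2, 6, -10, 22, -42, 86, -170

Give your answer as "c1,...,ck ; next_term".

  a_2 = -1·-2 + 2·2 = 6
  a_3 = -1·6 + 2·-2 = -10
  a_4 = -1·-10 + 2·6 = 22
  a_5 = -1·22 + 2·-10 = -42
  a_6 = -1·-42 + 2·22 = 86
  a_7 = -1·86 + 2·-42 = -170
  a_8 = -1·-170 + 2·86 = 342

-1,2 ; 342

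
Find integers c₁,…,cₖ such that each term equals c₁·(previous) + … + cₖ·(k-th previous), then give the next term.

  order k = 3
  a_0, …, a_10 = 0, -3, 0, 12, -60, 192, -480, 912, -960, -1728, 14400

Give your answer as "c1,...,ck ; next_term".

  a_3 = -4·0 + -4·-3 + 4·0 = 12
  a_4 = -4·12 + -4·0 + 4·-3 = -60
  a_5 = -4·-60 + -4·12 + 4·0 = 192
  a_6 = -4·192 + -4·-60 + 4·12 = -480
  a_7 = -4·-480 + -4·192 + 4·-60 = 912
  a_8 = -4·912 + -4·-480 + 4·192 = -960
  a_9 = -4·-960 + -4·912 + 4·-480 = -1728
  a_10 = -4·-1728 + -4·-960 + 4·912 = 14400
  a_11 = -4·14400 + -4·-1728 + 4·-960 = -54528

-4,-4,4 ; -54528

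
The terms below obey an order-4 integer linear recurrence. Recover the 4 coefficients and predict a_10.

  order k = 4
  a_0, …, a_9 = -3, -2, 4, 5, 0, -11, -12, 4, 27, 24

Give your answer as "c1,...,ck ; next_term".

  a_4 = 1·5 + -1·4 + -1·-2 + 1·-3 = 0
  a_5 = 1·0 + -1·5 + -1·4 + 1·-2 = -11
  a_6 = 1·-11 + -1·0 + -1·5 + 1·4 = -12
  a_7 = 1·-12 + -1·-11 + -1·0 + 1·5 = 4
  a_8 = 1·4 + -1·-12 + -1·-11 + 1·0 = 27
  a_9 = 1·27 + -1·4 + -1·-12 + 1·-11 = 24
  a_10 = 1·24 + -1·27 + -1·4 + 1·-12 = -19

1,-1,-1,1 ; -19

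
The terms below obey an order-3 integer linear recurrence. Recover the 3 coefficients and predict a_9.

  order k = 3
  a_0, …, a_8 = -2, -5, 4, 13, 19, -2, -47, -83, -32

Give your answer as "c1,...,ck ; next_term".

  a_3 = 1·4 + -1·-5 + -2·-2 = 13
  a_4 = 1·13 + -1·4 + -2·-5 = 19
  a_5 = 1·19 + -1·13 + -2·4 = -2
  a_6 = 1·-2 + -1·19 + -2·13 = -47
  a_7 = 1·-47 + -1·-2 + -2·19 = -83
  a_8 = 1·-83 + -1·-47 + -2·-2 = -32
  a_9 = 1·-32 + -1·-83 + -2·-47 = 145

1,-1,-2 ; 145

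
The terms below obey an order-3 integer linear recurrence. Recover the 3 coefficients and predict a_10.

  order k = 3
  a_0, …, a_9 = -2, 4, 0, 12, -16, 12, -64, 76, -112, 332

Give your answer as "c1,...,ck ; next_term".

0,1,-4 ; -416

  a_3 = 0·0 + 1·4 + -4·-2 = 12
  a_4 = 0·12 + 1·0 + -4·4 = -16
  a_5 = 0·-16 + 1·12 + -4·0 = 12
  a_6 = 0·12 + 1·-16 + -4·12 = -64
  a_7 = 0·-64 + 1·12 + -4·-16 = 76
  a_8 = 0·76 + 1·-64 + -4·12 = -112
  a_9 = 0·-112 + 1·76 + -4·-64 = 332
  a_10 = 0·332 + 1·-112 + -4·76 = -416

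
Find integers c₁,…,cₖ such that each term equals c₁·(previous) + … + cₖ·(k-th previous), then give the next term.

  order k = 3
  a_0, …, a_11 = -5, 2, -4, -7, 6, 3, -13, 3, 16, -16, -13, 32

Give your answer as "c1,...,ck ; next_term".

0,-1,1 ; -3

  a_3 = 0·-4 + -1·2 + 1·-5 = -7
  a_4 = 0·-7 + -1·-4 + 1·2 = 6
  a_5 = 0·6 + -1·-7 + 1·-4 = 3
  a_6 = 0·3 + -1·6 + 1·-7 = -13
  a_7 = 0·-13 + -1·3 + 1·6 = 3
  a_8 = 0·3 + -1·-13 + 1·3 = 16
  a_9 = 0·16 + -1·3 + 1·-13 = -16
  a_10 = 0·-16 + -1·16 + 1·3 = -13
  a_11 = 0·-13 + -1·-16 + 1·16 = 32
  a_12 = 0·32 + -1·-13 + 1·-16 = -3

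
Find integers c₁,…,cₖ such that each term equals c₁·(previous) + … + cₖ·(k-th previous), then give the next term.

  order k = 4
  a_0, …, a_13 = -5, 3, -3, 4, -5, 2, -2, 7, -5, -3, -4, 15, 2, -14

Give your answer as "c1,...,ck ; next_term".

0,-1,-1,1 ; -21

  a_4 = 0·4 + -1·-3 + -1·3 + 1·-5 = -5
  a_5 = 0·-5 + -1·4 + -1·-3 + 1·3 = 2
  a_6 = 0·2 + -1·-5 + -1·4 + 1·-3 = -2
  a_7 = 0·-2 + -1·2 + -1·-5 + 1·4 = 7
  a_8 = 0·7 + -1·-2 + -1·2 + 1·-5 = -5
  a_9 = 0·-5 + -1·7 + -1·-2 + 1·2 = -3
  a_10 = 0·-3 + -1·-5 + -1·7 + 1·-2 = -4
  a_11 = 0·-4 + -1·-3 + -1·-5 + 1·7 = 15
  a_12 = 0·15 + -1·-4 + -1·-3 + 1·-5 = 2
  a_13 = 0·2 + -1·15 + -1·-4 + 1·-3 = -14
  a_14 = 0·-14 + -1·2 + -1·15 + 1·-4 = -21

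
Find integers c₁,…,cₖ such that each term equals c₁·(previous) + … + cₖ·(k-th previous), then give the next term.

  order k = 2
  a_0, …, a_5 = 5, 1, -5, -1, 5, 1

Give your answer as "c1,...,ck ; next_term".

  a_2 = 0·1 + -1·5 = -5
  a_3 = 0·-5 + -1·1 = -1
  a_4 = 0·-1 + -1·-5 = 5
  a_5 = 0·5 + -1·-1 = 1
  a_6 = 0·1 + -1·5 = -5

0,-1 ; -5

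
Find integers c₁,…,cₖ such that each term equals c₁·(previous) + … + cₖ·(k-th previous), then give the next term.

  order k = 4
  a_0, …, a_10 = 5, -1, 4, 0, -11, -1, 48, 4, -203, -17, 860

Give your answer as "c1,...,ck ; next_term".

0,-4,0,1 ; 72

  a_4 = 0·0 + -4·4 + 0·-1 + 1·5 = -11
  a_5 = 0·-11 + -4·0 + 0·4 + 1·-1 = -1
  a_6 = 0·-1 + -4·-11 + 0·0 + 1·4 = 48
  a_7 = 0·48 + -4·-1 + 0·-11 + 1·0 = 4
  a_8 = 0·4 + -4·48 + 0·-1 + 1·-11 = -203
  a_9 = 0·-203 + -4·4 + 0·48 + 1·-1 = -17
  a_10 = 0·-17 + -4·-203 + 0·4 + 1·48 = 860
  a_11 = 0·860 + -4·-17 + 0·-203 + 1·4 = 72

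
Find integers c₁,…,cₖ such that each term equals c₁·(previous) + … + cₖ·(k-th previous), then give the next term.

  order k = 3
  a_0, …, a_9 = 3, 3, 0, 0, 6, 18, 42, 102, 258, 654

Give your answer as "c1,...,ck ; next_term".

3,-2,2 ; 1650

  a_3 = 3·0 + -2·3 + 2·3 = 0
  a_4 = 3·0 + -2·0 + 2·3 = 6
  a_5 = 3·6 + -2·0 + 2·0 = 18
  a_6 = 3·18 + -2·6 + 2·0 = 42
  a_7 = 3·42 + -2·18 + 2·6 = 102
  a_8 = 3·102 + -2·42 + 2·18 = 258
  a_9 = 3·258 + -2·102 + 2·42 = 654
  a_10 = 3·654 + -2·258 + 2·102 = 1650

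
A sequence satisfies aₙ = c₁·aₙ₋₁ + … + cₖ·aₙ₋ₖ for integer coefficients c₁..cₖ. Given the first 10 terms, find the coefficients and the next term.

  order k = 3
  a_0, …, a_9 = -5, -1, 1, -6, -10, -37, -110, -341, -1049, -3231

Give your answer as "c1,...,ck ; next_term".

  a_3 = 2·1 + 3·-1 + 1·-5 = -6
  a_4 = 2·-6 + 3·1 + 1·-1 = -10
  a_5 = 2·-10 + 3·-6 + 1·1 = -37
  a_6 = 2·-37 + 3·-10 + 1·-6 = -110
  a_7 = 2·-110 + 3·-37 + 1·-10 = -341
  a_8 = 2·-341 + 3·-110 + 1·-37 = -1049
  a_9 = 2·-1049 + 3·-341 + 1·-110 = -3231
  a_10 = 2·-3231 + 3·-1049 + 1·-341 = -9950

2,3,1 ; -9950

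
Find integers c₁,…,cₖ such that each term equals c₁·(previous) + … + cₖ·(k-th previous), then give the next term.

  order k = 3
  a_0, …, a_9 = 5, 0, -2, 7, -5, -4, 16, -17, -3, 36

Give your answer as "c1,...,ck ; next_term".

-1,-1,1 ; -50

  a_3 = -1·-2 + -1·0 + 1·5 = 7
  a_4 = -1·7 + -1·-2 + 1·0 = -5
  a_5 = -1·-5 + -1·7 + 1·-2 = -4
  a_6 = -1·-4 + -1·-5 + 1·7 = 16
  a_7 = -1·16 + -1·-4 + 1·-5 = -17
  a_8 = -1·-17 + -1·16 + 1·-4 = -3
  a_9 = -1·-3 + -1·-17 + 1·16 = 36
  a_10 = -1·36 + -1·-3 + 1·-17 = -50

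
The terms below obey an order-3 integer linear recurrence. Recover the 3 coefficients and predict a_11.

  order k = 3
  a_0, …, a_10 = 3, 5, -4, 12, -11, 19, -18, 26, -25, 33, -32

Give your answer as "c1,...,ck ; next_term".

  a_3 = -1·-4 + 1·5 + 1·3 = 12
  a_4 = -1·12 + 1·-4 + 1·5 = -11
  a_5 = -1·-11 + 1·12 + 1·-4 = 19
  a_6 = -1·19 + 1·-11 + 1·12 = -18
  a_7 = -1·-18 + 1·19 + 1·-11 = 26
  a_8 = -1·26 + 1·-18 + 1·19 = -25
  a_9 = -1·-25 + 1·26 + 1·-18 = 33
  a_10 = -1·33 + 1·-25 + 1·26 = -32
  a_11 = -1·-32 + 1·33 + 1·-25 = 40

-1,1,1 ; 40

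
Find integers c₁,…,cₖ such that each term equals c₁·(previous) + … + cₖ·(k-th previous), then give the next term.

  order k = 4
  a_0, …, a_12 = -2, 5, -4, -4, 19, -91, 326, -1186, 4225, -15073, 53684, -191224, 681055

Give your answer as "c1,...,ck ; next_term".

-3,3,3,-2 ; -2425639

  a_4 = -3·-4 + 3·-4 + 3·5 + -2·-2 = 19
  a_5 = -3·19 + 3·-4 + 3·-4 + -2·5 = -91
  a_6 = -3·-91 + 3·19 + 3·-4 + -2·-4 = 326
  a_7 = -3·326 + 3·-91 + 3·19 + -2·-4 = -1186
  a_8 = -3·-1186 + 3·326 + 3·-91 + -2·19 = 4225
  a_9 = -3·4225 + 3·-1186 + 3·326 + -2·-91 = -15073
  a_10 = -3·-15073 + 3·4225 + 3·-1186 + -2·326 = 53684
  a_11 = -3·53684 + 3·-15073 + 3·4225 + -2·-1186 = -191224
  a_12 = -3·-191224 + 3·53684 + 3·-15073 + -2·4225 = 681055
  a_13 = -3·681055 + 3·-191224 + 3·53684 + -2·-15073 = -2425639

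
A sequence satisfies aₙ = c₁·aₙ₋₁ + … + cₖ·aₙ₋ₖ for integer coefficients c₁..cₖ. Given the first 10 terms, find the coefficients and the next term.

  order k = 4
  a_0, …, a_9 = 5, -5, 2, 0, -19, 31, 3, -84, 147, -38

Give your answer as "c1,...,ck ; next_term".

  a_4 = -1·0 + -2·2 + 1·-5 + -2·5 = -19
  a_5 = -1·-19 + -2·0 + 1·2 + -2·-5 = 31
  a_6 = -1·31 + -2·-19 + 1·0 + -2·2 = 3
  a_7 = -1·3 + -2·31 + 1·-19 + -2·0 = -84
  a_8 = -1·-84 + -2·3 + 1·31 + -2·-19 = 147
  a_9 = -1·147 + -2·-84 + 1·3 + -2·31 = -38
  a_10 = -1·-38 + -2·147 + 1·-84 + -2·3 = -346

-1,-2,1,-2 ; -346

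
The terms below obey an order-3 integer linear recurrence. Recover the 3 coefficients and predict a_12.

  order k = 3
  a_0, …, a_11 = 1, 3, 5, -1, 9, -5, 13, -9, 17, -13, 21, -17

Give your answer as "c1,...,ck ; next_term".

  a_3 = -1·5 + 1·3 + 1·1 = -1
  a_4 = -1·-1 + 1·5 + 1·3 = 9
  a_5 = -1·9 + 1·-1 + 1·5 = -5
  a_6 = -1·-5 + 1·9 + 1·-1 = 13
  a_7 = -1·13 + 1·-5 + 1·9 = -9
  a_8 = -1·-9 + 1·13 + 1·-5 = 17
  a_9 = -1·17 + 1·-9 + 1·13 = -13
  a_10 = -1·-13 + 1·17 + 1·-9 = 21
  a_11 = -1·21 + 1·-13 + 1·17 = -17
  a_12 = -1·-17 + 1·21 + 1·-13 = 25

-1,1,1 ; 25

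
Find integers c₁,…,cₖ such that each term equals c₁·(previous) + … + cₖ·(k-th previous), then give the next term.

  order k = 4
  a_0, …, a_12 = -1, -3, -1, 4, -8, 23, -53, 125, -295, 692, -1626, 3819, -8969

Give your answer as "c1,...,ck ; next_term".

-2,1,0,-1 ; 21065

  a_4 = -2·4 + 1·-1 + 0·-3 + -1·-1 = -8
  a_5 = -2·-8 + 1·4 + 0·-1 + -1·-3 = 23
  a_6 = -2·23 + 1·-8 + 0·4 + -1·-1 = -53
  a_7 = -2·-53 + 1·23 + 0·-8 + -1·4 = 125
  a_8 = -2·125 + 1·-53 + 0·23 + -1·-8 = -295
  a_9 = -2·-295 + 1·125 + 0·-53 + -1·23 = 692
  a_10 = -2·692 + 1·-295 + 0·125 + -1·-53 = -1626
  a_11 = -2·-1626 + 1·692 + 0·-295 + -1·125 = 3819
  a_12 = -2·3819 + 1·-1626 + 0·692 + -1·-295 = -8969
  a_13 = -2·-8969 + 1·3819 + 0·-1626 + -1·692 = 21065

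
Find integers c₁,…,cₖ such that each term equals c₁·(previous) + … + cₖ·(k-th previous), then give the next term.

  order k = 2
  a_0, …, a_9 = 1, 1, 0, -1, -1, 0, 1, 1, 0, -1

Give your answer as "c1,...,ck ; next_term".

1,-1 ; -1

  a_2 = 1·1 + -1·1 = 0
  a_3 = 1·0 + -1·1 = -1
  a_4 = 1·-1 + -1·0 = -1
  a_5 = 1·-1 + -1·-1 = 0
  a_6 = 1·0 + -1·-1 = 1
  a_7 = 1·1 + -1·0 = 1
  a_8 = 1·1 + -1·1 = 0
  a_9 = 1·0 + -1·1 = -1
  a_10 = 1·-1 + -1·0 = -1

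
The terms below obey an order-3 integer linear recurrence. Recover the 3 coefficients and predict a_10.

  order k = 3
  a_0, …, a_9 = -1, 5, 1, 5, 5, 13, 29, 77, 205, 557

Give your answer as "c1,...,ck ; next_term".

3,0,-2 ; 1517

  a_3 = 3·1 + 0·5 + -2·-1 = 5
  a_4 = 3·5 + 0·1 + -2·5 = 5
  a_5 = 3·5 + 0·5 + -2·1 = 13
  a_6 = 3·13 + 0·5 + -2·5 = 29
  a_7 = 3·29 + 0·13 + -2·5 = 77
  a_8 = 3·77 + 0·29 + -2·13 = 205
  a_9 = 3·205 + 0·77 + -2·29 = 557
  a_10 = 3·557 + 0·205 + -2·77 = 1517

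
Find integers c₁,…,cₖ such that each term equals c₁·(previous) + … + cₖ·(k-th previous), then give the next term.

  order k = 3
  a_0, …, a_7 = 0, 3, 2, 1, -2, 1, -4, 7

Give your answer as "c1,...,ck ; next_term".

  a_3 = -1·2 + 1·3 + -1·0 = 1
  a_4 = -1·1 + 1·2 + -1·3 = -2
  a_5 = -1·-2 + 1·1 + -1·2 = 1
  a_6 = -1·1 + 1·-2 + -1·1 = -4
  a_7 = -1·-4 + 1·1 + -1·-2 = 7
  a_8 = -1·7 + 1·-4 + -1·1 = -12

-1,1,-1 ; -12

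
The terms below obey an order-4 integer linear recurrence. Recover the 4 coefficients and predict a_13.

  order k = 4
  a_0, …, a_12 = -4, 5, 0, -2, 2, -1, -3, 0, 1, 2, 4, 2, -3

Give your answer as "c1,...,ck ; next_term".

  a_4 = 1·-2 + -1·0 + 0·5 + -1·-4 = 2
  a_5 = 1·2 + -1·-2 + 0·0 + -1·5 = -1
  a_6 = 1·-1 + -1·2 + 0·-2 + -1·0 = -3
  a_7 = 1·-3 + -1·-1 + 0·2 + -1·-2 = 0
  a_8 = 1·0 + -1·-3 + 0·-1 + -1·2 = 1
  a_9 = 1·1 + -1·0 + 0·-3 + -1·-1 = 2
  a_10 = 1·2 + -1·1 + 0·0 + -1·-3 = 4
  a_11 = 1·4 + -1·2 + 0·1 + -1·0 = 2
  a_12 = 1·2 + -1·4 + 0·2 + -1·1 = -3
  a_13 = 1·-3 + -1·2 + 0·4 + -1·2 = -7

1,-1,0,-1 ; -7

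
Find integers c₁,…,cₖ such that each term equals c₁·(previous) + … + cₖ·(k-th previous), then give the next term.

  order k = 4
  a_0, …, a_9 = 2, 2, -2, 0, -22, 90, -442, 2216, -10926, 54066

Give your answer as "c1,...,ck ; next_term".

-4,4,-4,-3 ; -267506

  a_4 = -4·0 + 4·-2 + -4·2 + -3·2 = -22
  a_5 = -4·-22 + 4·0 + -4·-2 + -3·2 = 90
  a_6 = -4·90 + 4·-22 + -4·0 + -3·-2 = -442
  a_7 = -4·-442 + 4·90 + -4·-22 + -3·0 = 2216
  a_8 = -4·2216 + 4·-442 + -4·90 + -3·-22 = -10926
  a_9 = -4·-10926 + 4·2216 + -4·-442 + -3·90 = 54066
  a_10 = -4·54066 + 4·-10926 + -4·2216 + -3·-442 = -267506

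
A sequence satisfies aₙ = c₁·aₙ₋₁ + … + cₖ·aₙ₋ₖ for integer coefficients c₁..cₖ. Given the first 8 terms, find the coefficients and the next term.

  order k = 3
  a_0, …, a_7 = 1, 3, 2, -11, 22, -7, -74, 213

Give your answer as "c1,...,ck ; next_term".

  a_3 = -2·2 + -3·3 + 2·1 = -11
  a_4 = -2·-11 + -3·2 + 2·3 = 22
  a_5 = -2·22 + -3·-11 + 2·2 = -7
  a_6 = -2·-7 + -3·22 + 2·-11 = -74
  a_7 = -2·-74 + -3·-7 + 2·22 = 213
  a_8 = -2·213 + -3·-74 + 2·-7 = -218

-2,-3,2 ; -218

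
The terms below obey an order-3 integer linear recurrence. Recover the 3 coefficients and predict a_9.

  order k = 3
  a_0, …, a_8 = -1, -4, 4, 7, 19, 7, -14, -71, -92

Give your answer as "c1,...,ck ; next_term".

  a_3 = 1·4 + 0·-4 + -3·-1 = 7
  a_4 = 1·7 + 0·4 + -3·-4 = 19
  a_5 = 1·19 + 0·7 + -3·4 = 7
  a_6 = 1·7 + 0·19 + -3·7 = -14
  a_7 = 1·-14 + 0·7 + -3·19 = -71
  a_8 = 1·-71 + 0·-14 + -3·7 = -92
  a_9 = 1·-92 + 0·-71 + -3·-14 = -50

1,0,-3 ; -50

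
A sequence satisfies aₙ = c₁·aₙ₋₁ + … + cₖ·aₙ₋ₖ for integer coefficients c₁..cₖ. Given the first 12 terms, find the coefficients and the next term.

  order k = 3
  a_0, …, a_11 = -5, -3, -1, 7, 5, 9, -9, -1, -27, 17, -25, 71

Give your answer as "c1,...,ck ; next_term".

  a_3 = 0·-1 + 1·-3 + -2·-5 = 7
  a_4 = 0·7 + 1·-1 + -2·-3 = 5
  a_5 = 0·5 + 1·7 + -2·-1 = 9
  a_6 = 0·9 + 1·5 + -2·7 = -9
  a_7 = 0·-9 + 1·9 + -2·5 = -1
  a_8 = 0·-1 + 1·-9 + -2·9 = -27
  a_9 = 0·-27 + 1·-1 + -2·-9 = 17
  a_10 = 0·17 + 1·-27 + -2·-1 = -25
  a_11 = 0·-25 + 1·17 + -2·-27 = 71
  a_12 = 0·71 + 1·-25 + -2·17 = -59

0,1,-2 ; -59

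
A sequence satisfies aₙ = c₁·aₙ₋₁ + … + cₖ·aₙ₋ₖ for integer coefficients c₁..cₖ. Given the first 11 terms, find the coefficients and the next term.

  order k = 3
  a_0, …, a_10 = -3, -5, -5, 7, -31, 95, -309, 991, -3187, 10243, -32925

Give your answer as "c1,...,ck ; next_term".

  a_3 = -3·-5 + 1·-5 + 1·-3 = 7
  a_4 = -3·7 + 1·-5 + 1·-5 = -31
  a_5 = -3·-31 + 1·7 + 1·-5 = 95
  a_6 = -3·95 + 1·-31 + 1·7 = -309
  a_7 = -3·-309 + 1·95 + 1·-31 = 991
  a_8 = -3·991 + 1·-309 + 1·95 = -3187
  a_9 = -3·-3187 + 1·991 + 1·-309 = 10243
  a_10 = -3·10243 + 1·-3187 + 1·991 = -32925
  a_11 = -3·-32925 + 1·10243 + 1·-3187 = 105831

-3,1,1 ; 105831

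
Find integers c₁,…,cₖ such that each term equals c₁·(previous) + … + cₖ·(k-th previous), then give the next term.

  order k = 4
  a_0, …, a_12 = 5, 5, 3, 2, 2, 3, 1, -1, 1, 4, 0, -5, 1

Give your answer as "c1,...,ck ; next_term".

0,-1,0,1 ; 9

  a_4 = 0·2 + -1·3 + 0·5 + 1·5 = 2
  a_5 = 0·2 + -1·2 + 0·3 + 1·5 = 3
  a_6 = 0·3 + -1·2 + 0·2 + 1·3 = 1
  a_7 = 0·1 + -1·3 + 0·2 + 1·2 = -1
  a_8 = 0·-1 + -1·1 + 0·3 + 1·2 = 1
  a_9 = 0·1 + -1·-1 + 0·1 + 1·3 = 4
  a_10 = 0·4 + -1·1 + 0·-1 + 1·1 = 0
  a_11 = 0·0 + -1·4 + 0·1 + 1·-1 = -5
  a_12 = 0·-5 + -1·0 + 0·4 + 1·1 = 1
  a_13 = 0·1 + -1·-5 + 0·0 + 1·4 = 9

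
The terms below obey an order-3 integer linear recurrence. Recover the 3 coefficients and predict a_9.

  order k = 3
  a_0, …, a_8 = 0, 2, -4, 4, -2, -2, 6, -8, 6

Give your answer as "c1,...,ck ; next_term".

  a_3 = -1·-4 + 0·2 + 1·0 = 4
  a_4 = -1·4 + 0·-4 + 1·2 = -2
  a_5 = -1·-2 + 0·4 + 1·-4 = -2
  a_6 = -1·-2 + 0·-2 + 1·4 = 6
  a_7 = -1·6 + 0·-2 + 1·-2 = -8
  a_8 = -1·-8 + 0·6 + 1·-2 = 6
  a_9 = -1·6 + 0·-8 + 1·6 = 0

-1,0,1 ; 0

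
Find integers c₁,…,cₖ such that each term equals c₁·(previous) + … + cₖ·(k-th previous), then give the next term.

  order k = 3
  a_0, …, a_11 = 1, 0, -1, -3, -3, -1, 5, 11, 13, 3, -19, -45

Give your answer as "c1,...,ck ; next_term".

1,0,-2 ; -51

  a_3 = 1·-1 + 0·0 + -2·1 = -3
  a_4 = 1·-3 + 0·-1 + -2·0 = -3
  a_5 = 1·-3 + 0·-3 + -2·-1 = -1
  a_6 = 1·-1 + 0·-3 + -2·-3 = 5
  a_7 = 1·5 + 0·-1 + -2·-3 = 11
  a_8 = 1·11 + 0·5 + -2·-1 = 13
  a_9 = 1·13 + 0·11 + -2·5 = 3
  a_10 = 1·3 + 0·13 + -2·11 = -19
  a_11 = 1·-19 + 0·3 + -2·13 = -45
  a_12 = 1·-45 + 0·-19 + -2·3 = -51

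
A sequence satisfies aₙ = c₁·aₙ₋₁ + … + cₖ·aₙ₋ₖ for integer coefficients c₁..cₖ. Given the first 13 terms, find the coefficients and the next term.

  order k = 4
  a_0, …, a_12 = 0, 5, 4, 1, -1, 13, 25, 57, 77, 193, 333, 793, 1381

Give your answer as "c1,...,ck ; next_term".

1,2,-2,4 ; 3073

  a_4 = 1·1 + 2·4 + -2·5 + 4·0 = -1
  a_5 = 1·-1 + 2·1 + -2·4 + 4·5 = 13
  a_6 = 1·13 + 2·-1 + -2·1 + 4·4 = 25
  a_7 = 1·25 + 2·13 + -2·-1 + 4·1 = 57
  a_8 = 1·57 + 2·25 + -2·13 + 4·-1 = 77
  a_9 = 1·77 + 2·57 + -2·25 + 4·13 = 193
  a_10 = 1·193 + 2·77 + -2·57 + 4·25 = 333
  a_11 = 1·333 + 2·193 + -2·77 + 4·57 = 793
  a_12 = 1·793 + 2·333 + -2·193 + 4·77 = 1381
  a_13 = 1·1381 + 2·793 + -2·333 + 4·193 = 3073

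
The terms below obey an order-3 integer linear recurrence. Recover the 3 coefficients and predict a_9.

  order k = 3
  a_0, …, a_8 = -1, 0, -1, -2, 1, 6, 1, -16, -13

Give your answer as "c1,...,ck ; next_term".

1,-3,1 ; 36

  a_3 = 1·-1 + -3·0 + 1·-1 = -2
  a_4 = 1·-2 + -3·-1 + 1·0 = 1
  a_5 = 1·1 + -3·-2 + 1·-1 = 6
  a_6 = 1·6 + -3·1 + 1·-2 = 1
  a_7 = 1·1 + -3·6 + 1·1 = -16
  a_8 = 1·-16 + -3·1 + 1·6 = -13
  a_9 = 1·-13 + -3·-16 + 1·1 = 36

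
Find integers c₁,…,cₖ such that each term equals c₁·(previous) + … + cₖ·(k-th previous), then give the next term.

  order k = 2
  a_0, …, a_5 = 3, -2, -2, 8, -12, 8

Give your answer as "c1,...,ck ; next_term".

  a_2 = -2·-2 + -2·3 = -2
  a_3 = -2·-2 + -2·-2 = 8
  a_4 = -2·8 + -2·-2 = -12
  a_5 = -2·-12 + -2·8 = 8
  a_6 = -2·8 + -2·-12 = 8

-2,-2 ; 8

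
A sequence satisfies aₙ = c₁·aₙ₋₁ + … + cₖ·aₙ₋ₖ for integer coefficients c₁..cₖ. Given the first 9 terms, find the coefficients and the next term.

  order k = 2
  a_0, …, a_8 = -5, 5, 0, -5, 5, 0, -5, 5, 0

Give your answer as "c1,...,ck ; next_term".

  a_2 = -1·5 + -1·-5 = 0
  a_3 = -1·0 + -1·5 = -5
  a_4 = -1·-5 + -1·0 = 5
  a_5 = -1·5 + -1·-5 = 0
  a_6 = -1·0 + -1·5 = -5
  a_7 = -1·-5 + -1·0 = 5
  a_8 = -1·5 + -1·-5 = 0
  a_9 = -1·0 + -1·5 = -5

-1,-1 ; -5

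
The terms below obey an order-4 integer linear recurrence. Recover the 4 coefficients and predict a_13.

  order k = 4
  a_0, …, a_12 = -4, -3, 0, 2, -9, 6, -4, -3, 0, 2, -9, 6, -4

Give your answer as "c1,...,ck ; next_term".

-1,0,1,1 ; -3

  a_4 = -1·2 + 0·0 + 1·-3 + 1·-4 = -9
  a_5 = -1·-9 + 0·2 + 1·0 + 1·-3 = 6
  a_6 = -1·6 + 0·-9 + 1·2 + 1·0 = -4
  a_7 = -1·-4 + 0·6 + 1·-9 + 1·2 = -3
  a_8 = -1·-3 + 0·-4 + 1·6 + 1·-9 = 0
  a_9 = -1·0 + 0·-3 + 1·-4 + 1·6 = 2
  a_10 = -1·2 + 0·0 + 1·-3 + 1·-4 = -9
  a_11 = -1·-9 + 0·2 + 1·0 + 1·-3 = 6
  a_12 = -1·6 + 0·-9 + 1·2 + 1·0 = -4
  a_13 = -1·-4 + 0·6 + 1·-9 + 1·2 = -3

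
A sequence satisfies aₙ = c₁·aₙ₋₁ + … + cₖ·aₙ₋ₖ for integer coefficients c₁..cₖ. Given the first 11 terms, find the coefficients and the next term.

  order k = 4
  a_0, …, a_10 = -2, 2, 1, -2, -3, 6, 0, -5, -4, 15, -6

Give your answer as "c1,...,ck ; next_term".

-1,-1,-1,1 ; -10

  a_4 = -1·-2 + -1·1 + -1·2 + 1·-2 = -3
  a_5 = -1·-3 + -1·-2 + -1·1 + 1·2 = 6
  a_6 = -1·6 + -1·-3 + -1·-2 + 1·1 = 0
  a_7 = -1·0 + -1·6 + -1·-3 + 1·-2 = -5
  a_8 = -1·-5 + -1·0 + -1·6 + 1·-3 = -4
  a_9 = -1·-4 + -1·-5 + -1·0 + 1·6 = 15
  a_10 = -1·15 + -1·-4 + -1·-5 + 1·0 = -6
  a_11 = -1·-6 + -1·15 + -1·-4 + 1·-5 = -10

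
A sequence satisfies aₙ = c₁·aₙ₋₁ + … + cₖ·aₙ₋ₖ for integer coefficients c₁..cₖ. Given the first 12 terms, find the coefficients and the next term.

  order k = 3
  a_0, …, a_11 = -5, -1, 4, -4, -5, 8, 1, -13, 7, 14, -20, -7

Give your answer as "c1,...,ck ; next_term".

  a_3 = 0·4 + -1·-1 + 1·-5 = -4
  a_4 = 0·-4 + -1·4 + 1·-1 = -5
  a_5 = 0·-5 + -1·-4 + 1·4 = 8
  a_6 = 0·8 + -1·-5 + 1·-4 = 1
  a_7 = 0·1 + -1·8 + 1·-5 = -13
  a_8 = 0·-13 + -1·1 + 1·8 = 7
  a_9 = 0·7 + -1·-13 + 1·1 = 14
  a_10 = 0·14 + -1·7 + 1·-13 = -20
  a_11 = 0·-20 + -1·14 + 1·7 = -7
  a_12 = 0·-7 + -1·-20 + 1·14 = 34

0,-1,1 ; 34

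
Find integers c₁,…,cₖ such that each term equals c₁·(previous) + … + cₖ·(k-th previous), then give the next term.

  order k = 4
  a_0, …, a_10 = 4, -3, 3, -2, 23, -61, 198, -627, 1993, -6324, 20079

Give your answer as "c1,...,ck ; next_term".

  a_4 = -2·-2 + 3·3 + -2·-3 + 1·4 = 23
  a_5 = -2·23 + 3·-2 + -2·3 + 1·-3 = -61
  a_6 = -2·-61 + 3·23 + -2·-2 + 1·3 = 198
  a_7 = -2·198 + 3·-61 + -2·23 + 1·-2 = -627
  a_8 = -2·-627 + 3·198 + -2·-61 + 1·23 = 1993
  a_9 = -2·1993 + 3·-627 + -2·198 + 1·-61 = -6324
  a_10 = -2·-6324 + 3·1993 + -2·-627 + 1·198 = 20079
  a_11 = -2·20079 + 3·-6324 + -2·1993 + 1·-627 = -63743

-2,3,-2,1 ; -63743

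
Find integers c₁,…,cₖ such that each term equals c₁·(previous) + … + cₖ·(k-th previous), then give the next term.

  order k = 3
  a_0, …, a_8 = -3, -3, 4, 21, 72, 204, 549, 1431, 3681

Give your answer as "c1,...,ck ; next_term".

3,0,-3 ; 9396

  a_3 = 3·4 + 0·-3 + -3·-3 = 21
  a_4 = 3·21 + 0·4 + -3·-3 = 72
  a_5 = 3·72 + 0·21 + -3·4 = 204
  a_6 = 3·204 + 0·72 + -3·21 = 549
  a_7 = 3·549 + 0·204 + -3·72 = 1431
  a_8 = 3·1431 + 0·549 + -3·204 = 3681
  a_9 = 3·3681 + 0·1431 + -3·549 = 9396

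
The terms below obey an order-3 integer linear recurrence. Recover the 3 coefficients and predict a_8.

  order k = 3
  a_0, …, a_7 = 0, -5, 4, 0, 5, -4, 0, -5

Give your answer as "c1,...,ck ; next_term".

  a_3 = 0·4 + 0·-5 + -1·0 = 0
  a_4 = 0·0 + 0·4 + -1·-5 = 5
  a_5 = 0·5 + 0·0 + -1·4 = -4
  a_6 = 0·-4 + 0·5 + -1·0 = 0
  a_7 = 0·0 + 0·-4 + -1·5 = -5
  a_8 = 0·-5 + 0·0 + -1·-4 = 4

0,0,-1 ; 4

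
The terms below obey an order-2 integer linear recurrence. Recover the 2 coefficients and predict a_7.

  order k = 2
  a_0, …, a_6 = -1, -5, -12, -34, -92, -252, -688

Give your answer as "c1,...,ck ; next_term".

2,2 ; -1880

  a_2 = 2·-5 + 2·-1 = -12
  a_3 = 2·-12 + 2·-5 = -34
  a_4 = 2·-34 + 2·-12 = -92
  a_5 = 2·-92 + 2·-34 = -252
  a_6 = 2·-252 + 2·-92 = -688
  a_7 = 2·-688 + 2·-252 = -1880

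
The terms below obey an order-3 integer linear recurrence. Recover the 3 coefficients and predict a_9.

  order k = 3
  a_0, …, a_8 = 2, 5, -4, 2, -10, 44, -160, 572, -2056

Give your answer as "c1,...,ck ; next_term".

  a_3 = -4·-4 + -2·5 + -2·2 = 2
  a_4 = -4·2 + -2·-4 + -2·5 = -10
  a_5 = -4·-10 + -2·2 + -2·-4 = 44
  a_6 = -4·44 + -2·-10 + -2·2 = -160
  a_7 = -4·-160 + -2·44 + -2·-10 = 572
  a_8 = -4·572 + -2·-160 + -2·44 = -2056
  a_9 = -4·-2056 + -2·572 + -2·-160 = 7400

-4,-2,-2 ; 7400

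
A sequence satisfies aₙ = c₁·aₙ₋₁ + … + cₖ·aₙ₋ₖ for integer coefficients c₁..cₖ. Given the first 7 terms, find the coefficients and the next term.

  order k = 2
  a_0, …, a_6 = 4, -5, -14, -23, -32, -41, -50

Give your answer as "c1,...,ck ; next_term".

2,-1 ; -59

  a_2 = 2·-5 + -1·4 = -14
  a_3 = 2·-14 + -1·-5 = -23
  a_4 = 2·-23 + -1·-14 = -32
  a_5 = 2·-32 + -1·-23 = -41
  a_6 = 2·-41 + -1·-32 = -50
  a_7 = 2·-50 + -1·-41 = -59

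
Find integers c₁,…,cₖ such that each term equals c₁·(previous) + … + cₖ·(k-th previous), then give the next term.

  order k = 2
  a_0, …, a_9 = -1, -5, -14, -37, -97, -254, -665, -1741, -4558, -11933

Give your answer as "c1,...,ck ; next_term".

  a_2 = 3·-5 + -1·-1 = -14
  a_3 = 3·-14 + -1·-5 = -37
  a_4 = 3·-37 + -1·-14 = -97
  a_5 = 3·-97 + -1·-37 = -254
  a_6 = 3·-254 + -1·-97 = -665
  a_7 = 3·-665 + -1·-254 = -1741
  a_8 = 3·-1741 + -1·-665 = -4558
  a_9 = 3·-4558 + -1·-1741 = -11933
  a_10 = 3·-11933 + -1·-4558 = -31241

3,-1 ; -31241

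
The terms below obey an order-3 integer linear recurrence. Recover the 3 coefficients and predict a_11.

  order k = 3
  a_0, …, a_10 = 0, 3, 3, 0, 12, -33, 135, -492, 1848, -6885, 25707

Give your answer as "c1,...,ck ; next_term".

-3,3,1 ; -95928

  a_3 = -3·3 + 3·3 + 1·0 = 0
  a_4 = -3·0 + 3·3 + 1·3 = 12
  a_5 = -3·12 + 3·0 + 1·3 = -33
  a_6 = -3·-33 + 3·12 + 1·0 = 135
  a_7 = -3·135 + 3·-33 + 1·12 = -492
  a_8 = -3·-492 + 3·135 + 1·-33 = 1848
  a_9 = -3·1848 + 3·-492 + 1·135 = -6885
  a_10 = -3·-6885 + 3·1848 + 1·-492 = 25707
  a_11 = -3·25707 + 3·-6885 + 1·1848 = -95928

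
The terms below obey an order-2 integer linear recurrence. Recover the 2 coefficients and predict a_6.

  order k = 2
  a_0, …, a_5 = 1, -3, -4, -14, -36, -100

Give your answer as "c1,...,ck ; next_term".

  a_2 = 2·-3 + 2·1 = -4
  a_3 = 2·-4 + 2·-3 = -14
  a_4 = 2·-14 + 2·-4 = -36
  a_5 = 2·-36 + 2·-14 = -100
  a_6 = 2·-100 + 2·-36 = -272

2,2 ; -272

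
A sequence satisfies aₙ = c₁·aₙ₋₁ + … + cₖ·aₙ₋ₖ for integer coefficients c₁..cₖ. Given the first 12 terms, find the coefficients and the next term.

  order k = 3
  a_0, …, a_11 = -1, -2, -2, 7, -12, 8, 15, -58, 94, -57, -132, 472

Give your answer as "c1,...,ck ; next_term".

  a_3 = -2·-2 + -2·-2 + 1·-1 = 7
  a_4 = -2·7 + -2·-2 + 1·-2 = -12
  a_5 = -2·-12 + -2·7 + 1·-2 = 8
  a_6 = -2·8 + -2·-12 + 1·7 = 15
  a_7 = -2·15 + -2·8 + 1·-12 = -58
  a_8 = -2·-58 + -2·15 + 1·8 = 94
  a_9 = -2·94 + -2·-58 + 1·15 = -57
  a_10 = -2·-57 + -2·94 + 1·-58 = -132
  a_11 = -2·-132 + -2·-57 + 1·94 = 472
  a_12 = -2·472 + -2·-132 + 1·-57 = -737

-2,-2,1 ; -737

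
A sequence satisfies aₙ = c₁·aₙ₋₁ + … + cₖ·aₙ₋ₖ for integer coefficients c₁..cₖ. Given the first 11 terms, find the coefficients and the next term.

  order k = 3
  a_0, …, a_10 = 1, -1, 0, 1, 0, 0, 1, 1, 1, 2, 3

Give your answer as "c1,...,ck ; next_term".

  a_3 = 1·0 + 0·-1 + 1·1 = 1
  a_4 = 1·1 + 0·0 + 1·-1 = 0
  a_5 = 1·0 + 0·1 + 1·0 = 0
  a_6 = 1·0 + 0·0 + 1·1 = 1
  a_7 = 1·1 + 0·0 + 1·0 = 1
  a_8 = 1·1 + 0·1 + 1·0 = 1
  a_9 = 1·1 + 0·1 + 1·1 = 2
  a_10 = 1·2 + 0·1 + 1·1 = 3
  a_11 = 1·3 + 0·2 + 1·1 = 4

1,0,1 ; 4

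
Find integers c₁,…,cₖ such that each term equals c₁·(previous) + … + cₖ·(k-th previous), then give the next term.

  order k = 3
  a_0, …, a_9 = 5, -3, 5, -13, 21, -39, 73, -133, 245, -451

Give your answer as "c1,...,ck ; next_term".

  a_3 = -1·5 + 1·-3 + -1·5 = -13
  a_4 = -1·-13 + 1·5 + -1·-3 = 21
  a_5 = -1·21 + 1·-13 + -1·5 = -39
  a_6 = -1·-39 + 1·21 + -1·-13 = 73
  a_7 = -1·73 + 1·-39 + -1·21 = -133
  a_8 = -1·-133 + 1·73 + -1·-39 = 245
  a_9 = -1·245 + 1·-133 + -1·73 = -451
  a_10 = -1·-451 + 1·245 + -1·-133 = 829

-1,1,-1 ; 829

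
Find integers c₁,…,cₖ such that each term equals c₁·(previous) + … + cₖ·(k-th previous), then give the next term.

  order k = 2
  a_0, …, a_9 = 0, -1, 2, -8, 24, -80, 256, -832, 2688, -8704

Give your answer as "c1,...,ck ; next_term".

-2,4 ; 28160

  a_2 = -2·-1 + 4·0 = 2
  a_3 = -2·2 + 4·-1 = -8
  a_4 = -2·-8 + 4·2 = 24
  a_5 = -2·24 + 4·-8 = -80
  a_6 = -2·-80 + 4·24 = 256
  a_7 = -2·256 + 4·-80 = -832
  a_8 = -2·-832 + 4·256 = 2688
  a_9 = -2·2688 + 4·-832 = -8704
  a_10 = -2·-8704 + 4·2688 = 28160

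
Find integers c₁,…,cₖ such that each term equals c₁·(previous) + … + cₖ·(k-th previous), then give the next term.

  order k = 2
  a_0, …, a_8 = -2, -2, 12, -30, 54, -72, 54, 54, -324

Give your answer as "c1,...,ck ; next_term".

-3,-3 ; 810

  a_2 = -3·-2 + -3·-2 = 12
  a_3 = -3·12 + -3·-2 = -30
  a_4 = -3·-30 + -3·12 = 54
  a_5 = -3·54 + -3·-30 = -72
  a_6 = -3·-72 + -3·54 = 54
  a_7 = -3·54 + -3·-72 = 54
  a_8 = -3·54 + -3·54 = -324
  a_9 = -3·-324 + -3·54 = 810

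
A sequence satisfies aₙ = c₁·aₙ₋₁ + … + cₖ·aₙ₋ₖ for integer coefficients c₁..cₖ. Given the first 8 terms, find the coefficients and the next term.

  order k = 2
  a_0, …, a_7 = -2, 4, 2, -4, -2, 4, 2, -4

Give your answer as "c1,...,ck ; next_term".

0,-1 ; -2

  a_2 = 0·4 + -1·-2 = 2
  a_3 = 0·2 + -1·4 = -4
  a_4 = 0·-4 + -1·2 = -2
  a_5 = 0·-2 + -1·-4 = 4
  a_6 = 0·4 + -1·-2 = 2
  a_7 = 0·2 + -1·4 = -4
  a_8 = 0·-4 + -1·2 = -2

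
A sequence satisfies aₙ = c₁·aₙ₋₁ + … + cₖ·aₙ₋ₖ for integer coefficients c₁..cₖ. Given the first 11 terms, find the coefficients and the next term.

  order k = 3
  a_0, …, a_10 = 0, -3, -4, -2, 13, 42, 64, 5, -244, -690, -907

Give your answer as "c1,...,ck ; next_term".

2,-2,-3 ; 298

  a_3 = 2·-4 + -2·-3 + -3·0 = -2
  a_4 = 2·-2 + -2·-4 + -3·-3 = 13
  a_5 = 2·13 + -2·-2 + -3·-4 = 42
  a_6 = 2·42 + -2·13 + -3·-2 = 64
  a_7 = 2·64 + -2·42 + -3·13 = 5
  a_8 = 2·5 + -2·64 + -3·42 = -244
  a_9 = 2·-244 + -2·5 + -3·64 = -690
  a_10 = 2·-690 + -2·-244 + -3·5 = -907
  a_11 = 2·-907 + -2·-690 + -3·-244 = 298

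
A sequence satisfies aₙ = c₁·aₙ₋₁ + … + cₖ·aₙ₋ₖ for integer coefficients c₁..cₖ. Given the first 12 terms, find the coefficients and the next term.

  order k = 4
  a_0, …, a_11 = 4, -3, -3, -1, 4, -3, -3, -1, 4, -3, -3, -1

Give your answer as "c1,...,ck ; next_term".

0,0,0,1 ; 4

  a_4 = 0·-1 + 0·-3 + 0·-3 + 1·4 = 4
  a_5 = 0·4 + 0·-1 + 0·-3 + 1·-3 = -3
  a_6 = 0·-3 + 0·4 + 0·-1 + 1·-3 = -3
  a_7 = 0·-3 + 0·-3 + 0·4 + 1·-1 = -1
  a_8 = 0·-1 + 0·-3 + 0·-3 + 1·4 = 4
  a_9 = 0·4 + 0·-1 + 0·-3 + 1·-3 = -3
  a_10 = 0·-3 + 0·4 + 0·-1 + 1·-3 = -3
  a_11 = 0·-3 + 0·-3 + 0·4 + 1·-1 = -1
  a_12 = 0·-1 + 0·-3 + 0·-3 + 1·4 = 4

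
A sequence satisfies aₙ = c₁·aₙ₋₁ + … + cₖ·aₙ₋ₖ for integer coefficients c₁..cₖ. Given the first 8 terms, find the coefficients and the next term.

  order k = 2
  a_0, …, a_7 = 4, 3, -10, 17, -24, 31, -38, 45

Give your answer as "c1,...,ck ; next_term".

-2,-1 ; -52

  a_2 = -2·3 + -1·4 = -10
  a_3 = -2·-10 + -1·3 = 17
  a_4 = -2·17 + -1·-10 = -24
  a_5 = -2·-24 + -1·17 = 31
  a_6 = -2·31 + -1·-24 = -38
  a_7 = -2·-38 + -1·31 = 45
  a_8 = -2·45 + -1·-38 = -52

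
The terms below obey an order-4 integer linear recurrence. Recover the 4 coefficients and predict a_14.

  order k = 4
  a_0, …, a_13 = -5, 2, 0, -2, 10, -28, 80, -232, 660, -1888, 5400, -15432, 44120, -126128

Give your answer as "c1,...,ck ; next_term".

  a_4 = -2·-2 + 2·0 + -2·2 + -2·-5 = 10
  a_5 = -2·10 + 2·-2 + -2·0 + -2·2 = -28
  a_6 = -2·-28 + 2·10 + -2·-2 + -2·0 = 80
  a_7 = -2·80 + 2·-28 + -2·10 + -2·-2 = -232
  a_8 = -2·-232 + 2·80 + -2·-28 + -2·10 = 660
  a_9 = -2·660 + 2·-232 + -2·80 + -2·-28 = -1888
  a_10 = -2·-1888 + 2·660 + -2·-232 + -2·80 = 5400
  a_11 = -2·5400 + 2·-1888 + -2·660 + -2·-232 = -15432
  a_12 = -2·-15432 + 2·5400 + -2·-1888 + -2·660 = 44120
  a_13 = -2·44120 + 2·-15432 + -2·5400 + -2·-1888 = -126128
  a_14 = -2·-126128 + 2·44120 + -2·-15432 + -2·5400 = 360560

-2,2,-2,-2 ; 360560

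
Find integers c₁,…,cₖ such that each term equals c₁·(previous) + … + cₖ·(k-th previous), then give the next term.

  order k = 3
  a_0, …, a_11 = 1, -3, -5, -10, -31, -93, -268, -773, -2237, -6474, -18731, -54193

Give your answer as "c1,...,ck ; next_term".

3,-1,2 ; -156796

  a_3 = 3·-5 + -1·-3 + 2·1 = -10
  a_4 = 3·-10 + -1·-5 + 2·-3 = -31
  a_5 = 3·-31 + -1·-10 + 2·-5 = -93
  a_6 = 3·-93 + -1·-31 + 2·-10 = -268
  a_7 = 3·-268 + -1·-93 + 2·-31 = -773
  a_8 = 3·-773 + -1·-268 + 2·-93 = -2237
  a_9 = 3·-2237 + -1·-773 + 2·-268 = -6474
  a_10 = 3·-6474 + -1·-2237 + 2·-773 = -18731
  a_11 = 3·-18731 + -1·-6474 + 2·-2237 = -54193
  a_12 = 3·-54193 + -1·-18731 + 2·-6474 = -156796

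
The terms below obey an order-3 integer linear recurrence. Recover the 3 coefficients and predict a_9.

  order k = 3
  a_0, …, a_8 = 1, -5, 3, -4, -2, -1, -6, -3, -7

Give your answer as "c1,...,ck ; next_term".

  a_3 = 0·3 + 1·-5 + 1·1 = -4
  a_4 = 0·-4 + 1·3 + 1·-5 = -2
  a_5 = 0·-2 + 1·-4 + 1·3 = -1
  a_6 = 0·-1 + 1·-2 + 1·-4 = -6
  a_7 = 0·-6 + 1·-1 + 1·-2 = -3
  a_8 = 0·-3 + 1·-6 + 1·-1 = -7
  a_9 = 0·-7 + 1·-3 + 1·-6 = -9

0,1,1 ; -9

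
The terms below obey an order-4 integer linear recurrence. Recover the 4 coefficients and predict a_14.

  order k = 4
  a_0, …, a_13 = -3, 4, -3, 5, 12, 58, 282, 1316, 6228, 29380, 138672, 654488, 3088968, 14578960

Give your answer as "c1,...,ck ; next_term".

  a_4 = 4·5 + 4·-3 + -2·4 + -4·-3 = 12
  a_5 = 4·12 + 4·5 + -2·-3 + -4·4 = 58
  a_6 = 4·58 + 4·12 + -2·5 + -4·-3 = 282
  a_7 = 4·282 + 4·58 + -2·12 + -4·5 = 1316
  a_8 = 4·1316 + 4·282 + -2·58 + -4·12 = 6228
  a_9 = 4·6228 + 4·1316 + -2·282 + -4·58 = 29380
  a_10 = 4·29380 + 4·6228 + -2·1316 + -4·282 = 138672
  a_11 = 4·138672 + 4·29380 + -2·6228 + -4·1316 = 654488
  a_12 = 4·654488 + 4·138672 + -2·29380 + -4·6228 = 3088968
  a_13 = 4·3088968 + 4·654488 + -2·138672 + -4·29380 = 14578960
  a_14 = 4·14578960 + 4·3088968 + -2·654488 + -4·138672 = 68808048

4,4,-2,-4 ; 68808048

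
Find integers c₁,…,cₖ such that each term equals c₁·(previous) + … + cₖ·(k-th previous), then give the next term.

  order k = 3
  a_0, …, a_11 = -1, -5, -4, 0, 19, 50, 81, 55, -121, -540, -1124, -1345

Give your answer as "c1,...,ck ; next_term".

2,-1,-3 ; 54

  a_3 = 2·-4 + -1·-5 + -3·-1 = 0
  a_4 = 2·0 + -1·-4 + -3·-5 = 19
  a_5 = 2·19 + -1·0 + -3·-4 = 50
  a_6 = 2·50 + -1·19 + -3·0 = 81
  a_7 = 2·81 + -1·50 + -3·19 = 55
  a_8 = 2·55 + -1·81 + -3·50 = -121
  a_9 = 2·-121 + -1·55 + -3·81 = -540
  a_10 = 2·-540 + -1·-121 + -3·55 = -1124
  a_11 = 2·-1124 + -1·-540 + -3·-121 = -1345
  a_12 = 2·-1345 + -1·-1124 + -3·-540 = 54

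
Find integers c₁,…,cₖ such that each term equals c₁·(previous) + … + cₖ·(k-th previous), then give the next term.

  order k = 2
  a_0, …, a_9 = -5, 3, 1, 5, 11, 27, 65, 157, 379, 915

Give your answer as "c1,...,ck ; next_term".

  a_2 = 2·3 + 1·-5 = 1
  a_3 = 2·1 + 1·3 = 5
  a_4 = 2·5 + 1·1 = 11
  a_5 = 2·11 + 1·5 = 27
  a_6 = 2·27 + 1·11 = 65
  a_7 = 2·65 + 1·27 = 157
  a_8 = 2·157 + 1·65 = 379
  a_9 = 2·379 + 1·157 = 915
  a_10 = 2·915 + 1·379 = 2209

2,1 ; 2209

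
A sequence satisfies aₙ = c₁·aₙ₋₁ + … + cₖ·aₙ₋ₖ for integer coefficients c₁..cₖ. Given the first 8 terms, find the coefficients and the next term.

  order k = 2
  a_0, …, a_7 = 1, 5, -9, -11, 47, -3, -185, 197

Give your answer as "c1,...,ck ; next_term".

  a_2 = -1·5 + -4·1 = -9
  a_3 = -1·-9 + -4·5 = -11
  a_4 = -1·-11 + -4·-9 = 47
  a_5 = -1·47 + -4·-11 = -3
  a_6 = -1·-3 + -4·47 = -185
  a_7 = -1·-185 + -4·-3 = 197
  a_8 = -1·197 + -4·-185 = 543

-1,-4 ; 543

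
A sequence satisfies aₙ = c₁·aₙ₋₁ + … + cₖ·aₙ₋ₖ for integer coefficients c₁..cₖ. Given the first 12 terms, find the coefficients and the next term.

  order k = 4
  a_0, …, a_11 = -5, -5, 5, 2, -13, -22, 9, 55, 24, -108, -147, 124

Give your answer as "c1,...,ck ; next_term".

1,-2,0,1 ; 442

  a_4 = 1·2 + -2·5 + 0·-5 + 1·-5 = -13
  a_5 = 1·-13 + -2·2 + 0·5 + 1·-5 = -22
  a_6 = 1·-22 + -2·-13 + 0·2 + 1·5 = 9
  a_7 = 1·9 + -2·-22 + 0·-13 + 1·2 = 55
  a_8 = 1·55 + -2·9 + 0·-22 + 1·-13 = 24
  a_9 = 1·24 + -2·55 + 0·9 + 1·-22 = -108
  a_10 = 1·-108 + -2·24 + 0·55 + 1·9 = -147
  a_11 = 1·-147 + -2·-108 + 0·24 + 1·55 = 124
  a_12 = 1·124 + -2·-147 + 0·-108 + 1·24 = 442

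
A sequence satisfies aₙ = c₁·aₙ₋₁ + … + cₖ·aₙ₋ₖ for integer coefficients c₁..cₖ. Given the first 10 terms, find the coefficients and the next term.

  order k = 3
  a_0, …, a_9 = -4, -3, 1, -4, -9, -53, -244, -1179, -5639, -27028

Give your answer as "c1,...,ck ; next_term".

  a_3 = 4·1 + 4·-3 + -1·-4 = -4
  a_4 = 4·-4 + 4·1 + -1·-3 = -9
  a_5 = 4·-9 + 4·-4 + -1·1 = -53
  a_6 = 4·-53 + 4·-9 + -1·-4 = -244
  a_7 = 4·-244 + 4·-53 + -1·-9 = -1179
  a_8 = 4·-1179 + 4·-244 + -1·-53 = -5639
  a_9 = 4·-5639 + 4·-1179 + -1·-244 = -27028
  a_10 = 4·-27028 + 4·-5639 + -1·-1179 = -129489

4,4,-1 ; -129489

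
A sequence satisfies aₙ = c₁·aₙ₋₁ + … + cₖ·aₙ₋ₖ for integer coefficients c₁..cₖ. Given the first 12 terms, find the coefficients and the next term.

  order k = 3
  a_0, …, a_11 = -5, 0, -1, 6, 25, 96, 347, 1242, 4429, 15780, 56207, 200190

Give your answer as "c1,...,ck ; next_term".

  a_3 = 4·-1 + -1·0 + -2·-5 = 6
  a_4 = 4·6 + -1·-1 + -2·0 = 25
  a_5 = 4·25 + -1·6 + -2·-1 = 96
  a_6 = 4·96 + -1·25 + -2·6 = 347
  a_7 = 4·347 + -1·96 + -2·25 = 1242
  a_8 = 4·1242 + -1·347 + -2·96 = 4429
  a_9 = 4·4429 + -1·1242 + -2·347 = 15780
  a_10 = 4·15780 + -1·4429 + -2·1242 = 56207
  a_11 = 4·56207 + -1·15780 + -2·4429 = 200190
  a_12 = 4·200190 + -1·56207 + -2·15780 = 712993

4,-1,-2 ; 712993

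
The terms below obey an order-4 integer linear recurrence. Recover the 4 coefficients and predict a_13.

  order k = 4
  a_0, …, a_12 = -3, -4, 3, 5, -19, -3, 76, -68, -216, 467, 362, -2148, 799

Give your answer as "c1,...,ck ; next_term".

  a_4 = -2·5 + -4·3 + -3·-4 + 3·-3 = -19
  a_5 = -2·-19 + -4·5 + -3·3 + 3·-4 = -3
  a_6 = -2·-3 + -4·-19 + -3·5 + 3·3 = 76
  a_7 = -2·76 + -4·-3 + -3·-19 + 3·5 = -68
  a_8 = -2·-68 + -4·76 + -3·-3 + 3·-19 = -216
  a_9 = -2·-216 + -4·-68 + -3·76 + 3·-3 = 467
  a_10 = -2·467 + -4·-216 + -3·-68 + 3·76 = 362
  a_11 = -2·362 + -4·467 + -3·-216 + 3·-68 = -2148
  a_12 = -2·-2148 + -4·362 + -3·467 + 3·-216 = 799
  a_13 = -2·799 + -4·-2148 + -3·362 + 3·467 = 7309

-2,-4,-3,3 ; 7309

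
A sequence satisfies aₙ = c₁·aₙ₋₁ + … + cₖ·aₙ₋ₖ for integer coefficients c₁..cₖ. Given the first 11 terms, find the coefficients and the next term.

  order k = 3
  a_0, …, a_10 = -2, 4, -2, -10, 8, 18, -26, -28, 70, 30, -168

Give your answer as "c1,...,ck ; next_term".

0,-2,1 ; 10

  a_3 = 0·-2 + -2·4 + 1·-2 = -10
  a_4 = 0·-10 + -2·-2 + 1·4 = 8
  a_5 = 0·8 + -2·-10 + 1·-2 = 18
  a_6 = 0·18 + -2·8 + 1·-10 = -26
  a_7 = 0·-26 + -2·18 + 1·8 = -28
  a_8 = 0·-28 + -2·-26 + 1·18 = 70
  a_9 = 0·70 + -2·-28 + 1·-26 = 30
  a_10 = 0·30 + -2·70 + 1·-28 = -168
  a_11 = 0·-168 + -2·30 + 1·70 = 10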